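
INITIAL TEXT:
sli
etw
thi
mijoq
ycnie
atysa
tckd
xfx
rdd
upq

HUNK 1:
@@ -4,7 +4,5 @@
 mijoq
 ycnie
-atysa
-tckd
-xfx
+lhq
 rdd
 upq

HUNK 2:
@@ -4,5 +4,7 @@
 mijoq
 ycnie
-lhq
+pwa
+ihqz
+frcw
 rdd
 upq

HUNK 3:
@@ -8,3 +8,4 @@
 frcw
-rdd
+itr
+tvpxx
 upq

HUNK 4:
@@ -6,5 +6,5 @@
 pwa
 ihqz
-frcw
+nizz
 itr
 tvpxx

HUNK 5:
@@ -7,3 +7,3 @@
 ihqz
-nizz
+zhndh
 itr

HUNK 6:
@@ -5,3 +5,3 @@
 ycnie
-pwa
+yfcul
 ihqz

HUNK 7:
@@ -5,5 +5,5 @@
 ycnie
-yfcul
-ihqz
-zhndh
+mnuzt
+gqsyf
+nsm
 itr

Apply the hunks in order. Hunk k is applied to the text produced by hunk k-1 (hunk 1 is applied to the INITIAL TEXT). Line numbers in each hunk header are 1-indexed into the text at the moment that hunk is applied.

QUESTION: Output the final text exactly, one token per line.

Answer: sli
etw
thi
mijoq
ycnie
mnuzt
gqsyf
nsm
itr
tvpxx
upq

Derivation:
Hunk 1: at line 4 remove [atysa,tckd,xfx] add [lhq] -> 8 lines: sli etw thi mijoq ycnie lhq rdd upq
Hunk 2: at line 4 remove [lhq] add [pwa,ihqz,frcw] -> 10 lines: sli etw thi mijoq ycnie pwa ihqz frcw rdd upq
Hunk 3: at line 8 remove [rdd] add [itr,tvpxx] -> 11 lines: sli etw thi mijoq ycnie pwa ihqz frcw itr tvpxx upq
Hunk 4: at line 6 remove [frcw] add [nizz] -> 11 lines: sli etw thi mijoq ycnie pwa ihqz nizz itr tvpxx upq
Hunk 5: at line 7 remove [nizz] add [zhndh] -> 11 lines: sli etw thi mijoq ycnie pwa ihqz zhndh itr tvpxx upq
Hunk 6: at line 5 remove [pwa] add [yfcul] -> 11 lines: sli etw thi mijoq ycnie yfcul ihqz zhndh itr tvpxx upq
Hunk 7: at line 5 remove [yfcul,ihqz,zhndh] add [mnuzt,gqsyf,nsm] -> 11 lines: sli etw thi mijoq ycnie mnuzt gqsyf nsm itr tvpxx upq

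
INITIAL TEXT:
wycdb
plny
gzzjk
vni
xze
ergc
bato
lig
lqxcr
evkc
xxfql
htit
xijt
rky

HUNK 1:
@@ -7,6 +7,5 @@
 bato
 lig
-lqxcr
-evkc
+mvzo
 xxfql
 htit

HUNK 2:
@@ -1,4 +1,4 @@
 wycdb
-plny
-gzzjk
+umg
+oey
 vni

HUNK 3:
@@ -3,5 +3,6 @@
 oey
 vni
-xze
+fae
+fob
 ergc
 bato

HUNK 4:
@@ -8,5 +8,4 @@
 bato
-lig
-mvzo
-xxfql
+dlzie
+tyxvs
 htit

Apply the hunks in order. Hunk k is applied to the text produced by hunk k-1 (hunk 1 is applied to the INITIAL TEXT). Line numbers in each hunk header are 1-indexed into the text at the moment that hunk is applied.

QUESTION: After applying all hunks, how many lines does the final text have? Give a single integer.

Hunk 1: at line 7 remove [lqxcr,evkc] add [mvzo] -> 13 lines: wycdb plny gzzjk vni xze ergc bato lig mvzo xxfql htit xijt rky
Hunk 2: at line 1 remove [plny,gzzjk] add [umg,oey] -> 13 lines: wycdb umg oey vni xze ergc bato lig mvzo xxfql htit xijt rky
Hunk 3: at line 3 remove [xze] add [fae,fob] -> 14 lines: wycdb umg oey vni fae fob ergc bato lig mvzo xxfql htit xijt rky
Hunk 4: at line 8 remove [lig,mvzo,xxfql] add [dlzie,tyxvs] -> 13 lines: wycdb umg oey vni fae fob ergc bato dlzie tyxvs htit xijt rky
Final line count: 13

Answer: 13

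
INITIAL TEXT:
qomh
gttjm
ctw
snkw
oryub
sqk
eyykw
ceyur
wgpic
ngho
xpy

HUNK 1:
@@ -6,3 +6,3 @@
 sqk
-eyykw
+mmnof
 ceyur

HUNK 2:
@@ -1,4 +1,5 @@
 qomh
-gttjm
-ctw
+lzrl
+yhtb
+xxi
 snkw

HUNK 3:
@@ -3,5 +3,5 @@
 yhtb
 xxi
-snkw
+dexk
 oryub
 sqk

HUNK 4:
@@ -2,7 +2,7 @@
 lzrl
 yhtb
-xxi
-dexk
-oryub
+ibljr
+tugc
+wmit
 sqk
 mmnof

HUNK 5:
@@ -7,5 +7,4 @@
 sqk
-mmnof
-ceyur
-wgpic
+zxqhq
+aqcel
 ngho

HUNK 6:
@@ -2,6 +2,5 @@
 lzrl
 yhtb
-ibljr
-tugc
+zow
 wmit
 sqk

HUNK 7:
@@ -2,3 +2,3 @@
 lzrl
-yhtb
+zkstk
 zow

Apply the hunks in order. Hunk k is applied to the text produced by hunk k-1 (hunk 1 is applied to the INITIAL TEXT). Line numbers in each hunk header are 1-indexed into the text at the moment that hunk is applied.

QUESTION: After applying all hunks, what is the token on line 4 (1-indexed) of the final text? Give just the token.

Hunk 1: at line 6 remove [eyykw] add [mmnof] -> 11 lines: qomh gttjm ctw snkw oryub sqk mmnof ceyur wgpic ngho xpy
Hunk 2: at line 1 remove [gttjm,ctw] add [lzrl,yhtb,xxi] -> 12 lines: qomh lzrl yhtb xxi snkw oryub sqk mmnof ceyur wgpic ngho xpy
Hunk 3: at line 3 remove [snkw] add [dexk] -> 12 lines: qomh lzrl yhtb xxi dexk oryub sqk mmnof ceyur wgpic ngho xpy
Hunk 4: at line 2 remove [xxi,dexk,oryub] add [ibljr,tugc,wmit] -> 12 lines: qomh lzrl yhtb ibljr tugc wmit sqk mmnof ceyur wgpic ngho xpy
Hunk 5: at line 7 remove [mmnof,ceyur,wgpic] add [zxqhq,aqcel] -> 11 lines: qomh lzrl yhtb ibljr tugc wmit sqk zxqhq aqcel ngho xpy
Hunk 6: at line 2 remove [ibljr,tugc] add [zow] -> 10 lines: qomh lzrl yhtb zow wmit sqk zxqhq aqcel ngho xpy
Hunk 7: at line 2 remove [yhtb] add [zkstk] -> 10 lines: qomh lzrl zkstk zow wmit sqk zxqhq aqcel ngho xpy
Final line 4: zow

Answer: zow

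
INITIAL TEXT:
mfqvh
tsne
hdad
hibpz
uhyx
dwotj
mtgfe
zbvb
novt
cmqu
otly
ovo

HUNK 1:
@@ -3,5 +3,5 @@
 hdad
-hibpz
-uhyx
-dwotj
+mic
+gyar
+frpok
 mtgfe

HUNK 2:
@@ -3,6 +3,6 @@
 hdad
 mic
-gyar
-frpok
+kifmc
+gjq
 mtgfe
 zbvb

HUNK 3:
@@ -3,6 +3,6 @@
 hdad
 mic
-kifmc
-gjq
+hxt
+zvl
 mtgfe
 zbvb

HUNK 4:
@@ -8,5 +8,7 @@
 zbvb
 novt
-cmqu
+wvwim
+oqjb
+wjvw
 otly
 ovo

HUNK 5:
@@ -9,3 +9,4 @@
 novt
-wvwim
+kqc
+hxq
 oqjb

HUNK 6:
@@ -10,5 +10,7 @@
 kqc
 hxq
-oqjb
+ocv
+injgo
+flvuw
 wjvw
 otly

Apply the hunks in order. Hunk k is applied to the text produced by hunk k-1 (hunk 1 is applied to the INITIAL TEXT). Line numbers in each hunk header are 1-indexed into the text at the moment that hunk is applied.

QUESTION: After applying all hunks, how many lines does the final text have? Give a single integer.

Answer: 17

Derivation:
Hunk 1: at line 3 remove [hibpz,uhyx,dwotj] add [mic,gyar,frpok] -> 12 lines: mfqvh tsne hdad mic gyar frpok mtgfe zbvb novt cmqu otly ovo
Hunk 2: at line 3 remove [gyar,frpok] add [kifmc,gjq] -> 12 lines: mfqvh tsne hdad mic kifmc gjq mtgfe zbvb novt cmqu otly ovo
Hunk 3: at line 3 remove [kifmc,gjq] add [hxt,zvl] -> 12 lines: mfqvh tsne hdad mic hxt zvl mtgfe zbvb novt cmqu otly ovo
Hunk 4: at line 8 remove [cmqu] add [wvwim,oqjb,wjvw] -> 14 lines: mfqvh tsne hdad mic hxt zvl mtgfe zbvb novt wvwim oqjb wjvw otly ovo
Hunk 5: at line 9 remove [wvwim] add [kqc,hxq] -> 15 lines: mfqvh tsne hdad mic hxt zvl mtgfe zbvb novt kqc hxq oqjb wjvw otly ovo
Hunk 6: at line 10 remove [oqjb] add [ocv,injgo,flvuw] -> 17 lines: mfqvh tsne hdad mic hxt zvl mtgfe zbvb novt kqc hxq ocv injgo flvuw wjvw otly ovo
Final line count: 17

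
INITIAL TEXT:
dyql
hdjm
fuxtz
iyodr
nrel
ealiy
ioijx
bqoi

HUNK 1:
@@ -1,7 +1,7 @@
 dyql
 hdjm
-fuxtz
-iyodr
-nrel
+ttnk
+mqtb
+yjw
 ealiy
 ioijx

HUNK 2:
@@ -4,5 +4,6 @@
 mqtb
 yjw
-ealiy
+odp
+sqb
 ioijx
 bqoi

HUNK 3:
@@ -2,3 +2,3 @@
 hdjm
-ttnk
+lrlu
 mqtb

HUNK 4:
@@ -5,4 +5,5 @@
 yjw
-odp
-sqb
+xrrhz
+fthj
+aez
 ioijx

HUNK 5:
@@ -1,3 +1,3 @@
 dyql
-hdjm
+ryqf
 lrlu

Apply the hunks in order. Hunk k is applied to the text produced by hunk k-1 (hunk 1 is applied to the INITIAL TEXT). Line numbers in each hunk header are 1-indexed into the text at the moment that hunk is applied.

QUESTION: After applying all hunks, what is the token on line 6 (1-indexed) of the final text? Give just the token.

Hunk 1: at line 1 remove [fuxtz,iyodr,nrel] add [ttnk,mqtb,yjw] -> 8 lines: dyql hdjm ttnk mqtb yjw ealiy ioijx bqoi
Hunk 2: at line 4 remove [ealiy] add [odp,sqb] -> 9 lines: dyql hdjm ttnk mqtb yjw odp sqb ioijx bqoi
Hunk 3: at line 2 remove [ttnk] add [lrlu] -> 9 lines: dyql hdjm lrlu mqtb yjw odp sqb ioijx bqoi
Hunk 4: at line 5 remove [odp,sqb] add [xrrhz,fthj,aez] -> 10 lines: dyql hdjm lrlu mqtb yjw xrrhz fthj aez ioijx bqoi
Hunk 5: at line 1 remove [hdjm] add [ryqf] -> 10 lines: dyql ryqf lrlu mqtb yjw xrrhz fthj aez ioijx bqoi
Final line 6: xrrhz

Answer: xrrhz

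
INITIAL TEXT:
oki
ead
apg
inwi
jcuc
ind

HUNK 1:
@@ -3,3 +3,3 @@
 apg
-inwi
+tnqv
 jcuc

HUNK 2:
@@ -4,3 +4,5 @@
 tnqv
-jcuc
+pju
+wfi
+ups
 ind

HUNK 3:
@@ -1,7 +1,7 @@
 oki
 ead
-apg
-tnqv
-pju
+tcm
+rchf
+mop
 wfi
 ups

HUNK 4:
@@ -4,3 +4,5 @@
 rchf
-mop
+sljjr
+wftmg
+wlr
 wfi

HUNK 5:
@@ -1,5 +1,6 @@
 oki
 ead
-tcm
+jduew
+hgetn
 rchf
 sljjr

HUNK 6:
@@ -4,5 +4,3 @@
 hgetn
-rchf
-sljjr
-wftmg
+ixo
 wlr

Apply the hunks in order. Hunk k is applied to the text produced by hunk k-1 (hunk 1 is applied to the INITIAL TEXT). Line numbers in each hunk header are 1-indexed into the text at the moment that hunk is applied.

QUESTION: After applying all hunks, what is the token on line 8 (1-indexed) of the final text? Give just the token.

Answer: ups

Derivation:
Hunk 1: at line 3 remove [inwi] add [tnqv] -> 6 lines: oki ead apg tnqv jcuc ind
Hunk 2: at line 4 remove [jcuc] add [pju,wfi,ups] -> 8 lines: oki ead apg tnqv pju wfi ups ind
Hunk 3: at line 1 remove [apg,tnqv,pju] add [tcm,rchf,mop] -> 8 lines: oki ead tcm rchf mop wfi ups ind
Hunk 4: at line 4 remove [mop] add [sljjr,wftmg,wlr] -> 10 lines: oki ead tcm rchf sljjr wftmg wlr wfi ups ind
Hunk 5: at line 1 remove [tcm] add [jduew,hgetn] -> 11 lines: oki ead jduew hgetn rchf sljjr wftmg wlr wfi ups ind
Hunk 6: at line 4 remove [rchf,sljjr,wftmg] add [ixo] -> 9 lines: oki ead jduew hgetn ixo wlr wfi ups ind
Final line 8: ups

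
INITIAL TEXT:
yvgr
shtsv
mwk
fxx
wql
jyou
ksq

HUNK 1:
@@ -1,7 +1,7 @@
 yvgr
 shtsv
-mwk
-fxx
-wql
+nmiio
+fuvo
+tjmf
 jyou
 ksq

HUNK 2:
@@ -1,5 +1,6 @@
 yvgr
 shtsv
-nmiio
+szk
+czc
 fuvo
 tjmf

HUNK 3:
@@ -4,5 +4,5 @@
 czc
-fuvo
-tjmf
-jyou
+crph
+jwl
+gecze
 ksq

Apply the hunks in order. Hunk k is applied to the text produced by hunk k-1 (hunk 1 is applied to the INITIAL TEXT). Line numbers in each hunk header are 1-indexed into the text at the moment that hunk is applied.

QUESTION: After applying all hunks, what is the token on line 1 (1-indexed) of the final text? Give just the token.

Answer: yvgr

Derivation:
Hunk 1: at line 1 remove [mwk,fxx,wql] add [nmiio,fuvo,tjmf] -> 7 lines: yvgr shtsv nmiio fuvo tjmf jyou ksq
Hunk 2: at line 1 remove [nmiio] add [szk,czc] -> 8 lines: yvgr shtsv szk czc fuvo tjmf jyou ksq
Hunk 3: at line 4 remove [fuvo,tjmf,jyou] add [crph,jwl,gecze] -> 8 lines: yvgr shtsv szk czc crph jwl gecze ksq
Final line 1: yvgr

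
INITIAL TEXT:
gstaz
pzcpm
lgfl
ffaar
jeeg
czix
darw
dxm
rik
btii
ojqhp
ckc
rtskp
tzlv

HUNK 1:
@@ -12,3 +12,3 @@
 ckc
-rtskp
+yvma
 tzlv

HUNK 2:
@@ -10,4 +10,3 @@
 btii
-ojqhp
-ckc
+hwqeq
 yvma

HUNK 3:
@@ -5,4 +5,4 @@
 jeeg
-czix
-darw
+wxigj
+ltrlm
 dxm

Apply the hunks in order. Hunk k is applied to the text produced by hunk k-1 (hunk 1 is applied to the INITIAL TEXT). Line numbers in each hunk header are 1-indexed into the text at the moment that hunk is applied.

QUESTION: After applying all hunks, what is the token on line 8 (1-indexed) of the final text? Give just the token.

Answer: dxm

Derivation:
Hunk 1: at line 12 remove [rtskp] add [yvma] -> 14 lines: gstaz pzcpm lgfl ffaar jeeg czix darw dxm rik btii ojqhp ckc yvma tzlv
Hunk 2: at line 10 remove [ojqhp,ckc] add [hwqeq] -> 13 lines: gstaz pzcpm lgfl ffaar jeeg czix darw dxm rik btii hwqeq yvma tzlv
Hunk 3: at line 5 remove [czix,darw] add [wxigj,ltrlm] -> 13 lines: gstaz pzcpm lgfl ffaar jeeg wxigj ltrlm dxm rik btii hwqeq yvma tzlv
Final line 8: dxm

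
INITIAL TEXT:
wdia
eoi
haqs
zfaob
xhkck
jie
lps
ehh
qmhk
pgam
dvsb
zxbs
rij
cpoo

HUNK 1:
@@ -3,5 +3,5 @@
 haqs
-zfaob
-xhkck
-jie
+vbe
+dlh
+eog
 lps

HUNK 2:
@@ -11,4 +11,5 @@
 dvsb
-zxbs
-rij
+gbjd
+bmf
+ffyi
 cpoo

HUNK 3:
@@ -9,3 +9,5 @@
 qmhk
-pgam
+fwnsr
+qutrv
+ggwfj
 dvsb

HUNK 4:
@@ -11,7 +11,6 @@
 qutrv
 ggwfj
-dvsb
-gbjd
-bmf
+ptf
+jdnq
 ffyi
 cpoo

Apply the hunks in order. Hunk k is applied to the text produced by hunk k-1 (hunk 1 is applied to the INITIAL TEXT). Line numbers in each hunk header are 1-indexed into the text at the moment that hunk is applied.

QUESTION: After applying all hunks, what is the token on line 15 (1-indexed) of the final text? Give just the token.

Answer: ffyi

Derivation:
Hunk 1: at line 3 remove [zfaob,xhkck,jie] add [vbe,dlh,eog] -> 14 lines: wdia eoi haqs vbe dlh eog lps ehh qmhk pgam dvsb zxbs rij cpoo
Hunk 2: at line 11 remove [zxbs,rij] add [gbjd,bmf,ffyi] -> 15 lines: wdia eoi haqs vbe dlh eog lps ehh qmhk pgam dvsb gbjd bmf ffyi cpoo
Hunk 3: at line 9 remove [pgam] add [fwnsr,qutrv,ggwfj] -> 17 lines: wdia eoi haqs vbe dlh eog lps ehh qmhk fwnsr qutrv ggwfj dvsb gbjd bmf ffyi cpoo
Hunk 4: at line 11 remove [dvsb,gbjd,bmf] add [ptf,jdnq] -> 16 lines: wdia eoi haqs vbe dlh eog lps ehh qmhk fwnsr qutrv ggwfj ptf jdnq ffyi cpoo
Final line 15: ffyi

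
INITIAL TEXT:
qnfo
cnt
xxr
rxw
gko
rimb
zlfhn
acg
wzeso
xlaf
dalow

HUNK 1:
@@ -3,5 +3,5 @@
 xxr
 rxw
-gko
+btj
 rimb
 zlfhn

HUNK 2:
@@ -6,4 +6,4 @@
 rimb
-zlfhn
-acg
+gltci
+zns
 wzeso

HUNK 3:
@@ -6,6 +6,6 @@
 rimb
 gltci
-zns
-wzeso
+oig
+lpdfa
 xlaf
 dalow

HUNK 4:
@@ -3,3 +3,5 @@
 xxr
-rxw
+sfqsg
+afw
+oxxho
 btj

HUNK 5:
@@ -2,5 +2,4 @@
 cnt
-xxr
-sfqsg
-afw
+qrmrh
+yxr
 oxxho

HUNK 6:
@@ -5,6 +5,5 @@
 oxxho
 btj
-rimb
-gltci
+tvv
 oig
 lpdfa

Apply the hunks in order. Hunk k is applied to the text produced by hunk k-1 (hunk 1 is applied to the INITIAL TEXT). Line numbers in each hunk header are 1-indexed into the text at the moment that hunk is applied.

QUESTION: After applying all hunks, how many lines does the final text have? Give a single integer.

Answer: 11

Derivation:
Hunk 1: at line 3 remove [gko] add [btj] -> 11 lines: qnfo cnt xxr rxw btj rimb zlfhn acg wzeso xlaf dalow
Hunk 2: at line 6 remove [zlfhn,acg] add [gltci,zns] -> 11 lines: qnfo cnt xxr rxw btj rimb gltci zns wzeso xlaf dalow
Hunk 3: at line 6 remove [zns,wzeso] add [oig,lpdfa] -> 11 lines: qnfo cnt xxr rxw btj rimb gltci oig lpdfa xlaf dalow
Hunk 4: at line 3 remove [rxw] add [sfqsg,afw,oxxho] -> 13 lines: qnfo cnt xxr sfqsg afw oxxho btj rimb gltci oig lpdfa xlaf dalow
Hunk 5: at line 2 remove [xxr,sfqsg,afw] add [qrmrh,yxr] -> 12 lines: qnfo cnt qrmrh yxr oxxho btj rimb gltci oig lpdfa xlaf dalow
Hunk 6: at line 5 remove [rimb,gltci] add [tvv] -> 11 lines: qnfo cnt qrmrh yxr oxxho btj tvv oig lpdfa xlaf dalow
Final line count: 11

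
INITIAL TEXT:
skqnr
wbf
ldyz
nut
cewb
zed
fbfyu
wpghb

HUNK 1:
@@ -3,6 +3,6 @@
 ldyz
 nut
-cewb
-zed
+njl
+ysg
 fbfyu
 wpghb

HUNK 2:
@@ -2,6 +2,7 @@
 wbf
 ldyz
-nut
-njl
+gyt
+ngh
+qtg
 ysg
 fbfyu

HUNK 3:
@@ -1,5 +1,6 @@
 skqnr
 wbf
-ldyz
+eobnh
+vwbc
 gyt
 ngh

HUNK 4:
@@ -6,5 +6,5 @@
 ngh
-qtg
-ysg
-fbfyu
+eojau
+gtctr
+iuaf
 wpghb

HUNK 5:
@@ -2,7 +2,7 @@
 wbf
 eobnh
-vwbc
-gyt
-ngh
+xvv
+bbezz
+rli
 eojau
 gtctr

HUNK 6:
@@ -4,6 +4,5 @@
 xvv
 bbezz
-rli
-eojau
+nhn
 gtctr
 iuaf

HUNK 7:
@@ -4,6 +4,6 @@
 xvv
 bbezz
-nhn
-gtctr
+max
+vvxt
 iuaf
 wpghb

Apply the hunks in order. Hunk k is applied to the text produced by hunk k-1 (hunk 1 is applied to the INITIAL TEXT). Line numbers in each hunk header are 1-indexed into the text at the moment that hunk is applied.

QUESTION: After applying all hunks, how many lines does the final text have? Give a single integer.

Answer: 9

Derivation:
Hunk 1: at line 3 remove [cewb,zed] add [njl,ysg] -> 8 lines: skqnr wbf ldyz nut njl ysg fbfyu wpghb
Hunk 2: at line 2 remove [nut,njl] add [gyt,ngh,qtg] -> 9 lines: skqnr wbf ldyz gyt ngh qtg ysg fbfyu wpghb
Hunk 3: at line 1 remove [ldyz] add [eobnh,vwbc] -> 10 lines: skqnr wbf eobnh vwbc gyt ngh qtg ysg fbfyu wpghb
Hunk 4: at line 6 remove [qtg,ysg,fbfyu] add [eojau,gtctr,iuaf] -> 10 lines: skqnr wbf eobnh vwbc gyt ngh eojau gtctr iuaf wpghb
Hunk 5: at line 2 remove [vwbc,gyt,ngh] add [xvv,bbezz,rli] -> 10 lines: skqnr wbf eobnh xvv bbezz rli eojau gtctr iuaf wpghb
Hunk 6: at line 4 remove [rli,eojau] add [nhn] -> 9 lines: skqnr wbf eobnh xvv bbezz nhn gtctr iuaf wpghb
Hunk 7: at line 4 remove [nhn,gtctr] add [max,vvxt] -> 9 lines: skqnr wbf eobnh xvv bbezz max vvxt iuaf wpghb
Final line count: 9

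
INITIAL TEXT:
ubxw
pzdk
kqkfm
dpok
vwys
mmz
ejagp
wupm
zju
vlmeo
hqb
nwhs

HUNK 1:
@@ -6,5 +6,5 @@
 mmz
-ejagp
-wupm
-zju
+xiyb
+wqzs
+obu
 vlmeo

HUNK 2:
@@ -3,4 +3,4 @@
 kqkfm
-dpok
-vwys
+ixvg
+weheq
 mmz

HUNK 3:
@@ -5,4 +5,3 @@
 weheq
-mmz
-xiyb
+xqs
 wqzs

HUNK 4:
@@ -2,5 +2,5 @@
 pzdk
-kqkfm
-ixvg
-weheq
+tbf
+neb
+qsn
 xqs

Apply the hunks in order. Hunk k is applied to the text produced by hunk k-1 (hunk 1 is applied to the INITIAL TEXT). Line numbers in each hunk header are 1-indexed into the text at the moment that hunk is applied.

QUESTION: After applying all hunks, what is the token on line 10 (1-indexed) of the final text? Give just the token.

Hunk 1: at line 6 remove [ejagp,wupm,zju] add [xiyb,wqzs,obu] -> 12 lines: ubxw pzdk kqkfm dpok vwys mmz xiyb wqzs obu vlmeo hqb nwhs
Hunk 2: at line 3 remove [dpok,vwys] add [ixvg,weheq] -> 12 lines: ubxw pzdk kqkfm ixvg weheq mmz xiyb wqzs obu vlmeo hqb nwhs
Hunk 3: at line 5 remove [mmz,xiyb] add [xqs] -> 11 lines: ubxw pzdk kqkfm ixvg weheq xqs wqzs obu vlmeo hqb nwhs
Hunk 4: at line 2 remove [kqkfm,ixvg,weheq] add [tbf,neb,qsn] -> 11 lines: ubxw pzdk tbf neb qsn xqs wqzs obu vlmeo hqb nwhs
Final line 10: hqb

Answer: hqb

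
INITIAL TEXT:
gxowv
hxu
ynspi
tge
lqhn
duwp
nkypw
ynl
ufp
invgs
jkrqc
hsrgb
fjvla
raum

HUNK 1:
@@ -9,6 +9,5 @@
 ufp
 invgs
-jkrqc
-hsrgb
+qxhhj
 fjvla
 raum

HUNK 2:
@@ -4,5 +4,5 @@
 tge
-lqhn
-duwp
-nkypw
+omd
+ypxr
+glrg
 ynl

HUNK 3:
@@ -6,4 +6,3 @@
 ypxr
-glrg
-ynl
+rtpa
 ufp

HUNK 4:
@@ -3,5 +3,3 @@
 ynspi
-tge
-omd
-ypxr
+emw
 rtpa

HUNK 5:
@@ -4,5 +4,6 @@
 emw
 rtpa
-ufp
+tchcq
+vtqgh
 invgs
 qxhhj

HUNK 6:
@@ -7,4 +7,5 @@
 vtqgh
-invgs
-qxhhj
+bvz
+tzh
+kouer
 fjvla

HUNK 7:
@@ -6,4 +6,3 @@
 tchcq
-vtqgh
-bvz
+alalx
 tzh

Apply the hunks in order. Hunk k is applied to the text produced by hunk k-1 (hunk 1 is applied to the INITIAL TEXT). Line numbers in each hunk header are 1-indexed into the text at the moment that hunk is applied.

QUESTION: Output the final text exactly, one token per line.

Answer: gxowv
hxu
ynspi
emw
rtpa
tchcq
alalx
tzh
kouer
fjvla
raum

Derivation:
Hunk 1: at line 9 remove [jkrqc,hsrgb] add [qxhhj] -> 13 lines: gxowv hxu ynspi tge lqhn duwp nkypw ynl ufp invgs qxhhj fjvla raum
Hunk 2: at line 4 remove [lqhn,duwp,nkypw] add [omd,ypxr,glrg] -> 13 lines: gxowv hxu ynspi tge omd ypxr glrg ynl ufp invgs qxhhj fjvla raum
Hunk 3: at line 6 remove [glrg,ynl] add [rtpa] -> 12 lines: gxowv hxu ynspi tge omd ypxr rtpa ufp invgs qxhhj fjvla raum
Hunk 4: at line 3 remove [tge,omd,ypxr] add [emw] -> 10 lines: gxowv hxu ynspi emw rtpa ufp invgs qxhhj fjvla raum
Hunk 5: at line 4 remove [ufp] add [tchcq,vtqgh] -> 11 lines: gxowv hxu ynspi emw rtpa tchcq vtqgh invgs qxhhj fjvla raum
Hunk 6: at line 7 remove [invgs,qxhhj] add [bvz,tzh,kouer] -> 12 lines: gxowv hxu ynspi emw rtpa tchcq vtqgh bvz tzh kouer fjvla raum
Hunk 7: at line 6 remove [vtqgh,bvz] add [alalx] -> 11 lines: gxowv hxu ynspi emw rtpa tchcq alalx tzh kouer fjvla raum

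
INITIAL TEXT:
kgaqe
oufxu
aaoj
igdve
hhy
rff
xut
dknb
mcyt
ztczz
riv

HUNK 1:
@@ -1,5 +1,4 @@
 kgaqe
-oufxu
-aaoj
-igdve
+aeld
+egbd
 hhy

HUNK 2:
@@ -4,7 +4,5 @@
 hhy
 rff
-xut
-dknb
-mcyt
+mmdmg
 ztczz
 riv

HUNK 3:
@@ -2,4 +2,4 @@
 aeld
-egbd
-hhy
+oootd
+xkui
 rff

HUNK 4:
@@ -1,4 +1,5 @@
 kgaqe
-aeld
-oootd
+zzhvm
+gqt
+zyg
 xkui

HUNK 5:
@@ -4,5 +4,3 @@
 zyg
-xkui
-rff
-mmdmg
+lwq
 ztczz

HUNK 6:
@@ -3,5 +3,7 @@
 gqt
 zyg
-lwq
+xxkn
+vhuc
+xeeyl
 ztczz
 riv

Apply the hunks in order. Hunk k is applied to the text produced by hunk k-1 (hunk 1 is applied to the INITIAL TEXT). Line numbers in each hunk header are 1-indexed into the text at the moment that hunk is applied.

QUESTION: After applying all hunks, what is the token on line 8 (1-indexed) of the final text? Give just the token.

Hunk 1: at line 1 remove [oufxu,aaoj,igdve] add [aeld,egbd] -> 10 lines: kgaqe aeld egbd hhy rff xut dknb mcyt ztczz riv
Hunk 2: at line 4 remove [xut,dknb,mcyt] add [mmdmg] -> 8 lines: kgaqe aeld egbd hhy rff mmdmg ztczz riv
Hunk 3: at line 2 remove [egbd,hhy] add [oootd,xkui] -> 8 lines: kgaqe aeld oootd xkui rff mmdmg ztczz riv
Hunk 4: at line 1 remove [aeld,oootd] add [zzhvm,gqt,zyg] -> 9 lines: kgaqe zzhvm gqt zyg xkui rff mmdmg ztczz riv
Hunk 5: at line 4 remove [xkui,rff,mmdmg] add [lwq] -> 7 lines: kgaqe zzhvm gqt zyg lwq ztczz riv
Hunk 6: at line 3 remove [lwq] add [xxkn,vhuc,xeeyl] -> 9 lines: kgaqe zzhvm gqt zyg xxkn vhuc xeeyl ztczz riv
Final line 8: ztczz

Answer: ztczz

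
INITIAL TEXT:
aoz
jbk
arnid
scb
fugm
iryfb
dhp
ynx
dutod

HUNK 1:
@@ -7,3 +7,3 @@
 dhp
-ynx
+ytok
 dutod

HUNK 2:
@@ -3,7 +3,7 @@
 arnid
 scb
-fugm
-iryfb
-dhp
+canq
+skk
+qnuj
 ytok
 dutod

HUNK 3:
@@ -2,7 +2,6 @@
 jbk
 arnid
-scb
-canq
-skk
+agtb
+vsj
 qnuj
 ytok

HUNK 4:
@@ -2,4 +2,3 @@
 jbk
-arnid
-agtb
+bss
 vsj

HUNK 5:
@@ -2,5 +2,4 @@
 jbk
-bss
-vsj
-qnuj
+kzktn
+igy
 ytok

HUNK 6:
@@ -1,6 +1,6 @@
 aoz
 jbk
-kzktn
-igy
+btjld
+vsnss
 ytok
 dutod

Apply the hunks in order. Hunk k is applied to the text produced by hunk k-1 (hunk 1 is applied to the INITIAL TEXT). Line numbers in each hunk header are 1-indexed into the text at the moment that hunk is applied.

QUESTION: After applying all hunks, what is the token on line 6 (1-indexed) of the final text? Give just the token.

Hunk 1: at line 7 remove [ynx] add [ytok] -> 9 lines: aoz jbk arnid scb fugm iryfb dhp ytok dutod
Hunk 2: at line 3 remove [fugm,iryfb,dhp] add [canq,skk,qnuj] -> 9 lines: aoz jbk arnid scb canq skk qnuj ytok dutod
Hunk 3: at line 2 remove [scb,canq,skk] add [agtb,vsj] -> 8 lines: aoz jbk arnid agtb vsj qnuj ytok dutod
Hunk 4: at line 2 remove [arnid,agtb] add [bss] -> 7 lines: aoz jbk bss vsj qnuj ytok dutod
Hunk 5: at line 2 remove [bss,vsj,qnuj] add [kzktn,igy] -> 6 lines: aoz jbk kzktn igy ytok dutod
Hunk 6: at line 1 remove [kzktn,igy] add [btjld,vsnss] -> 6 lines: aoz jbk btjld vsnss ytok dutod
Final line 6: dutod

Answer: dutod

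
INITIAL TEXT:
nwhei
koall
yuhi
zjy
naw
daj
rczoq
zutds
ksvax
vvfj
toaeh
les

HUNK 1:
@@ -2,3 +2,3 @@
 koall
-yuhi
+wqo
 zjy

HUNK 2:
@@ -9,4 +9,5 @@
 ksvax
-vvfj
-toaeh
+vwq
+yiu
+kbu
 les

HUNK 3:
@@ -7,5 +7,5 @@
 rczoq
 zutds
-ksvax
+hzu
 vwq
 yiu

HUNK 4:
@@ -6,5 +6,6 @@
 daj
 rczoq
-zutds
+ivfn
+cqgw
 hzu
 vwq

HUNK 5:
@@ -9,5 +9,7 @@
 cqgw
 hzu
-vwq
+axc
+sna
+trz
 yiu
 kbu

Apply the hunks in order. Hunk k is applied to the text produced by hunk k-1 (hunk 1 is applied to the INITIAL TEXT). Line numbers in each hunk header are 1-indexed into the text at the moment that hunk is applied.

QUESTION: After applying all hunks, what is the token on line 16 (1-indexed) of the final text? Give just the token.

Hunk 1: at line 2 remove [yuhi] add [wqo] -> 12 lines: nwhei koall wqo zjy naw daj rczoq zutds ksvax vvfj toaeh les
Hunk 2: at line 9 remove [vvfj,toaeh] add [vwq,yiu,kbu] -> 13 lines: nwhei koall wqo zjy naw daj rczoq zutds ksvax vwq yiu kbu les
Hunk 3: at line 7 remove [ksvax] add [hzu] -> 13 lines: nwhei koall wqo zjy naw daj rczoq zutds hzu vwq yiu kbu les
Hunk 4: at line 6 remove [zutds] add [ivfn,cqgw] -> 14 lines: nwhei koall wqo zjy naw daj rczoq ivfn cqgw hzu vwq yiu kbu les
Hunk 5: at line 9 remove [vwq] add [axc,sna,trz] -> 16 lines: nwhei koall wqo zjy naw daj rczoq ivfn cqgw hzu axc sna trz yiu kbu les
Final line 16: les

Answer: les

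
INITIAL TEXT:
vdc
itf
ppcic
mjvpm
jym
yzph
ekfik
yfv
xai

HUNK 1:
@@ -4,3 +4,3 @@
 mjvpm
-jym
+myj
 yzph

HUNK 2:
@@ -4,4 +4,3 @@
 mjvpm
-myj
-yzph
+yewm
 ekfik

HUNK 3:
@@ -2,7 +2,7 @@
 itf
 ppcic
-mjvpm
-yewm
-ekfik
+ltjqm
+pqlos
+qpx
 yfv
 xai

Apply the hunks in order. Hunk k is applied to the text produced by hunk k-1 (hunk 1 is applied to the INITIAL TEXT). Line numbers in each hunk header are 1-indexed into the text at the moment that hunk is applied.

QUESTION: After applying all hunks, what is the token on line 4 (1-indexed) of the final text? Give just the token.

Answer: ltjqm

Derivation:
Hunk 1: at line 4 remove [jym] add [myj] -> 9 lines: vdc itf ppcic mjvpm myj yzph ekfik yfv xai
Hunk 2: at line 4 remove [myj,yzph] add [yewm] -> 8 lines: vdc itf ppcic mjvpm yewm ekfik yfv xai
Hunk 3: at line 2 remove [mjvpm,yewm,ekfik] add [ltjqm,pqlos,qpx] -> 8 lines: vdc itf ppcic ltjqm pqlos qpx yfv xai
Final line 4: ltjqm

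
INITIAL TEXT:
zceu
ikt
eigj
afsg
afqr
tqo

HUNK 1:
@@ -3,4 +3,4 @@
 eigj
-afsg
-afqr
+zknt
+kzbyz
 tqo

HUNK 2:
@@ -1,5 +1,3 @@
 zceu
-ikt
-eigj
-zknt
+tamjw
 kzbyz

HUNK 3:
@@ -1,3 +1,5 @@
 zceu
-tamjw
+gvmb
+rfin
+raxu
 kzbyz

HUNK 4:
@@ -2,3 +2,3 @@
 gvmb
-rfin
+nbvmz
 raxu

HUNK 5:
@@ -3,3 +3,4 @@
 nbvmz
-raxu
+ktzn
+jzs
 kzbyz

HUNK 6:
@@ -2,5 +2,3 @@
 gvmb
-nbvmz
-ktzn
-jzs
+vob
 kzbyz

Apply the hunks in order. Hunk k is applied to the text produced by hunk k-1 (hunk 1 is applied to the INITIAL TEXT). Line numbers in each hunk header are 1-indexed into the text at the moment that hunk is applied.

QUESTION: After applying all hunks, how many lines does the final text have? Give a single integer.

Hunk 1: at line 3 remove [afsg,afqr] add [zknt,kzbyz] -> 6 lines: zceu ikt eigj zknt kzbyz tqo
Hunk 2: at line 1 remove [ikt,eigj,zknt] add [tamjw] -> 4 lines: zceu tamjw kzbyz tqo
Hunk 3: at line 1 remove [tamjw] add [gvmb,rfin,raxu] -> 6 lines: zceu gvmb rfin raxu kzbyz tqo
Hunk 4: at line 2 remove [rfin] add [nbvmz] -> 6 lines: zceu gvmb nbvmz raxu kzbyz tqo
Hunk 5: at line 3 remove [raxu] add [ktzn,jzs] -> 7 lines: zceu gvmb nbvmz ktzn jzs kzbyz tqo
Hunk 6: at line 2 remove [nbvmz,ktzn,jzs] add [vob] -> 5 lines: zceu gvmb vob kzbyz tqo
Final line count: 5

Answer: 5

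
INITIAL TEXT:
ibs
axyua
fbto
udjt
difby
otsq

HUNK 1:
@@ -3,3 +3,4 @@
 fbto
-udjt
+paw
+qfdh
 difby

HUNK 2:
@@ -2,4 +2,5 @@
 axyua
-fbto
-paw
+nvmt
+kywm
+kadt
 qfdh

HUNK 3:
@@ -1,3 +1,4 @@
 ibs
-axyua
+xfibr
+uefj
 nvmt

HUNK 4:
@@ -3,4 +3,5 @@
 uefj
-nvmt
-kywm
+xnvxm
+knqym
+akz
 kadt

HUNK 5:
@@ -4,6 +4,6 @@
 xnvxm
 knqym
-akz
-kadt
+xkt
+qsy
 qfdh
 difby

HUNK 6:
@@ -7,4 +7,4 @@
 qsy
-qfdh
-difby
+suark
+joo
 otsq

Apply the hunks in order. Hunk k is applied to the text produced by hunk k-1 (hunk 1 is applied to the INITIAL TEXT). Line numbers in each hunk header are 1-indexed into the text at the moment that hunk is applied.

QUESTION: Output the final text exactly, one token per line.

Answer: ibs
xfibr
uefj
xnvxm
knqym
xkt
qsy
suark
joo
otsq

Derivation:
Hunk 1: at line 3 remove [udjt] add [paw,qfdh] -> 7 lines: ibs axyua fbto paw qfdh difby otsq
Hunk 2: at line 2 remove [fbto,paw] add [nvmt,kywm,kadt] -> 8 lines: ibs axyua nvmt kywm kadt qfdh difby otsq
Hunk 3: at line 1 remove [axyua] add [xfibr,uefj] -> 9 lines: ibs xfibr uefj nvmt kywm kadt qfdh difby otsq
Hunk 4: at line 3 remove [nvmt,kywm] add [xnvxm,knqym,akz] -> 10 lines: ibs xfibr uefj xnvxm knqym akz kadt qfdh difby otsq
Hunk 5: at line 4 remove [akz,kadt] add [xkt,qsy] -> 10 lines: ibs xfibr uefj xnvxm knqym xkt qsy qfdh difby otsq
Hunk 6: at line 7 remove [qfdh,difby] add [suark,joo] -> 10 lines: ibs xfibr uefj xnvxm knqym xkt qsy suark joo otsq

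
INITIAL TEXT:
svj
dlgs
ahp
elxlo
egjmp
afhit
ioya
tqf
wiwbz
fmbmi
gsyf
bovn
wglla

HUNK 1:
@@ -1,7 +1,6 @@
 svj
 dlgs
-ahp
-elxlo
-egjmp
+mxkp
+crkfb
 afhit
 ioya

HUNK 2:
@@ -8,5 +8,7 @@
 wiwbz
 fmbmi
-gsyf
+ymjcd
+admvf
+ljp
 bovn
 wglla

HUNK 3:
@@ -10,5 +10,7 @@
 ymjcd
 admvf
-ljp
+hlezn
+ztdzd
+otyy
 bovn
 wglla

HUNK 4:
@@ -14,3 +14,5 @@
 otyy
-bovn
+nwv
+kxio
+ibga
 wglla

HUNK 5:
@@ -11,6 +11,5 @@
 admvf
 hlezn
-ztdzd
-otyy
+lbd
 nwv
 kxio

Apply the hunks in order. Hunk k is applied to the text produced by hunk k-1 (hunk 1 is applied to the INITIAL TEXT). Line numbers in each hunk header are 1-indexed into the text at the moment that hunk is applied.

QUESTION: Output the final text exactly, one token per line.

Answer: svj
dlgs
mxkp
crkfb
afhit
ioya
tqf
wiwbz
fmbmi
ymjcd
admvf
hlezn
lbd
nwv
kxio
ibga
wglla

Derivation:
Hunk 1: at line 1 remove [ahp,elxlo,egjmp] add [mxkp,crkfb] -> 12 lines: svj dlgs mxkp crkfb afhit ioya tqf wiwbz fmbmi gsyf bovn wglla
Hunk 2: at line 8 remove [gsyf] add [ymjcd,admvf,ljp] -> 14 lines: svj dlgs mxkp crkfb afhit ioya tqf wiwbz fmbmi ymjcd admvf ljp bovn wglla
Hunk 3: at line 10 remove [ljp] add [hlezn,ztdzd,otyy] -> 16 lines: svj dlgs mxkp crkfb afhit ioya tqf wiwbz fmbmi ymjcd admvf hlezn ztdzd otyy bovn wglla
Hunk 4: at line 14 remove [bovn] add [nwv,kxio,ibga] -> 18 lines: svj dlgs mxkp crkfb afhit ioya tqf wiwbz fmbmi ymjcd admvf hlezn ztdzd otyy nwv kxio ibga wglla
Hunk 5: at line 11 remove [ztdzd,otyy] add [lbd] -> 17 lines: svj dlgs mxkp crkfb afhit ioya tqf wiwbz fmbmi ymjcd admvf hlezn lbd nwv kxio ibga wglla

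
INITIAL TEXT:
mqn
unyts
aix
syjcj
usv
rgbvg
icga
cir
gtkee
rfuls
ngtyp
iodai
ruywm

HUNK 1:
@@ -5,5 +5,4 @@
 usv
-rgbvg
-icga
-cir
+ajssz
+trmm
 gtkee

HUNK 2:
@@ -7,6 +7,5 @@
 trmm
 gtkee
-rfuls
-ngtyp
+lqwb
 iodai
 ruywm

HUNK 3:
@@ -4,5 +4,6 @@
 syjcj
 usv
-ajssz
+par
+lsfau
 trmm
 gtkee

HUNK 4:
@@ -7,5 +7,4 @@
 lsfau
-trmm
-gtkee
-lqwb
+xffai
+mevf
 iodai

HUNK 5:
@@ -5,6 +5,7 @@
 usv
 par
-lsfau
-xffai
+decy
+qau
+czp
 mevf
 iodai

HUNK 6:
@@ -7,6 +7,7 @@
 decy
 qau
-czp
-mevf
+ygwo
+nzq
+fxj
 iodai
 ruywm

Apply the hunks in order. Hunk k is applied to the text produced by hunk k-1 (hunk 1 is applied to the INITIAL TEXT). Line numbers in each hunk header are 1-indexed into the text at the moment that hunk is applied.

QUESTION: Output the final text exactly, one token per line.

Hunk 1: at line 5 remove [rgbvg,icga,cir] add [ajssz,trmm] -> 12 lines: mqn unyts aix syjcj usv ajssz trmm gtkee rfuls ngtyp iodai ruywm
Hunk 2: at line 7 remove [rfuls,ngtyp] add [lqwb] -> 11 lines: mqn unyts aix syjcj usv ajssz trmm gtkee lqwb iodai ruywm
Hunk 3: at line 4 remove [ajssz] add [par,lsfau] -> 12 lines: mqn unyts aix syjcj usv par lsfau trmm gtkee lqwb iodai ruywm
Hunk 4: at line 7 remove [trmm,gtkee,lqwb] add [xffai,mevf] -> 11 lines: mqn unyts aix syjcj usv par lsfau xffai mevf iodai ruywm
Hunk 5: at line 5 remove [lsfau,xffai] add [decy,qau,czp] -> 12 lines: mqn unyts aix syjcj usv par decy qau czp mevf iodai ruywm
Hunk 6: at line 7 remove [czp,mevf] add [ygwo,nzq,fxj] -> 13 lines: mqn unyts aix syjcj usv par decy qau ygwo nzq fxj iodai ruywm

Answer: mqn
unyts
aix
syjcj
usv
par
decy
qau
ygwo
nzq
fxj
iodai
ruywm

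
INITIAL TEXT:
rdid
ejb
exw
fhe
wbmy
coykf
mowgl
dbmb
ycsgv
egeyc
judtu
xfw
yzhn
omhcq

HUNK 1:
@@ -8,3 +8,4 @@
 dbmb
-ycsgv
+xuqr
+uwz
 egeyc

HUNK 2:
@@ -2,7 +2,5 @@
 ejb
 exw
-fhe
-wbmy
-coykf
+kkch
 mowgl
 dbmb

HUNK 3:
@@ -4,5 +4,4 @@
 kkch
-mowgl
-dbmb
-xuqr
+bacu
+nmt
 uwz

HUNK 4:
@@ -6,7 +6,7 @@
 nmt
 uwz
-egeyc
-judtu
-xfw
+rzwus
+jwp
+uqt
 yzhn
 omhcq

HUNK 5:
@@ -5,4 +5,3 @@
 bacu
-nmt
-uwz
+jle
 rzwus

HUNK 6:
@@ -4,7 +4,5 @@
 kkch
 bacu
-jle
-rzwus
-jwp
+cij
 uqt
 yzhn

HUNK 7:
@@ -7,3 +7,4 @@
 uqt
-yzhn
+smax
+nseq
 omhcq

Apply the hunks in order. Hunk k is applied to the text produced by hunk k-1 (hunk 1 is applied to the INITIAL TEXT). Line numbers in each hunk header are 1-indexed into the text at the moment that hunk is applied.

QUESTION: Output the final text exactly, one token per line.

Hunk 1: at line 8 remove [ycsgv] add [xuqr,uwz] -> 15 lines: rdid ejb exw fhe wbmy coykf mowgl dbmb xuqr uwz egeyc judtu xfw yzhn omhcq
Hunk 2: at line 2 remove [fhe,wbmy,coykf] add [kkch] -> 13 lines: rdid ejb exw kkch mowgl dbmb xuqr uwz egeyc judtu xfw yzhn omhcq
Hunk 3: at line 4 remove [mowgl,dbmb,xuqr] add [bacu,nmt] -> 12 lines: rdid ejb exw kkch bacu nmt uwz egeyc judtu xfw yzhn omhcq
Hunk 4: at line 6 remove [egeyc,judtu,xfw] add [rzwus,jwp,uqt] -> 12 lines: rdid ejb exw kkch bacu nmt uwz rzwus jwp uqt yzhn omhcq
Hunk 5: at line 5 remove [nmt,uwz] add [jle] -> 11 lines: rdid ejb exw kkch bacu jle rzwus jwp uqt yzhn omhcq
Hunk 6: at line 4 remove [jle,rzwus,jwp] add [cij] -> 9 lines: rdid ejb exw kkch bacu cij uqt yzhn omhcq
Hunk 7: at line 7 remove [yzhn] add [smax,nseq] -> 10 lines: rdid ejb exw kkch bacu cij uqt smax nseq omhcq

Answer: rdid
ejb
exw
kkch
bacu
cij
uqt
smax
nseq
omhcq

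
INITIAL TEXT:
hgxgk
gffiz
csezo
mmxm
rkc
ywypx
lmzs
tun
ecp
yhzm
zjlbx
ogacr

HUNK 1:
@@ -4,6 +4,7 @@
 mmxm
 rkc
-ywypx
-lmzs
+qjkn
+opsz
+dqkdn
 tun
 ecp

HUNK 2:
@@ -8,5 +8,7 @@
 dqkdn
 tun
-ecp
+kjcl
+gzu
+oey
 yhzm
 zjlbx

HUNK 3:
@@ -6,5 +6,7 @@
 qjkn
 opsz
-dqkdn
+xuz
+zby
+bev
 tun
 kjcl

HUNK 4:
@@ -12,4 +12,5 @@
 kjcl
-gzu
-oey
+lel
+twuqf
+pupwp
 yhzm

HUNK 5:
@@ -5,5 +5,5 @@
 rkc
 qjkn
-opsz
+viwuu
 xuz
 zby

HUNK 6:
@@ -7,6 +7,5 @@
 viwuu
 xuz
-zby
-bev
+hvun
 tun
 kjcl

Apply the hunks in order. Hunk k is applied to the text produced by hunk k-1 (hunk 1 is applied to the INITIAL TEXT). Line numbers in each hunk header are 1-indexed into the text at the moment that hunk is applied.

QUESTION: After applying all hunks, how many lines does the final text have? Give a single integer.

Hunk 1: at line 4 remove [ywypx,lmzs] add [qjkn,opsz,dqkdn] -> 13 lines: hgxgk gffiz csezo mmxm rkc qjkn opsz dqkdn tun ecp yhzm zjlbx ogacr
Hunk 2: at line 8 remove [ecp] add [kjcl,gzu,oey] -> 15 lines: hgxgk gffiz csezo mmxm rkc qjkn opsz dqkdn tun kjcl gzu oey yhzm zjlbx ogacr
Hunk 3: at line 6 remove [dqkdn] add [xuz,zby,bev] -> 17 lines: hgxgk gffiz csezo mmxm rkc qjkn opsz xuz zby bev tun kjcl gzu oey yhzm zjlbx ogacr
Hunk 4: at line 12 remove [gzu,oey] add [lel,twuqf,pupwp] -> 18 lines: hgxgk gffiz csezo mmxm rkc qjkn opsz xuz zby bev tun kjcl lel twuqf pupwp yhzm zjlbx ogacr
Hunk 5: at line 5 remove [opsz] add [viwuu] -> 18 lines: hgxgk gffiz csezo mmxm rkc qjkn viwuu xuz zby bev tun kjcl lel twuqf pupwp yhzm zjlbx ogacr
Hunk 6: at line 7 remove [zby,bev] add [hvun] -> 17 lines: hgxgk gffiz csezo mmxm rkc qjkn viwuu xuz hvun tun kjcl lel twuqf pupwp yhzm zjlbx ogacr
Final line count: 17

Answer: 17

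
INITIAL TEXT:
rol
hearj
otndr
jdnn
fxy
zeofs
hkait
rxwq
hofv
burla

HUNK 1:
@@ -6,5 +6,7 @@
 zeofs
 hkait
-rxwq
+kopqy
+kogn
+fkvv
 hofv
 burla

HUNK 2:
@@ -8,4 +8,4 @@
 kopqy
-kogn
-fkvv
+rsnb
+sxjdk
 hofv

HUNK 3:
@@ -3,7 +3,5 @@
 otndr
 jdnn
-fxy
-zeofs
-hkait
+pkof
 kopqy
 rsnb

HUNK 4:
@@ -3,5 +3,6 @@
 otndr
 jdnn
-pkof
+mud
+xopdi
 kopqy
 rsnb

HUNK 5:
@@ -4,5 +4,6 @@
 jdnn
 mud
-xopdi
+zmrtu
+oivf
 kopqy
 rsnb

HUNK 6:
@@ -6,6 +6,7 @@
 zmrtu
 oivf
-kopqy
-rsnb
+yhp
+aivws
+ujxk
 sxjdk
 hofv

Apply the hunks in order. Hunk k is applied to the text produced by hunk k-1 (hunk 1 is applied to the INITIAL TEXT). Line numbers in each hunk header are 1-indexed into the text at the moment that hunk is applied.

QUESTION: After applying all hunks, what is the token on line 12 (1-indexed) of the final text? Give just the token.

Hunk 1: at line 6 remove [rxwq] add [kopqy,kogn,fkvv] -> 12 lines: rol hearj otndr jdnn fxy zeofs hkait kopqy kogn fkvv hofv burla
Hunk 2: at line 8 remove [kogn,fkvv] add [rsnb,sxjdk] -> 12 lines: rol hearj otndr jdnn fxy zeofs hkait kopqy rsnb sxjdk hofv burla
Hunk 3: at line 3 remove [fxy,zeofs,hkait] add [pkof] -> 10 lines: rol hearj otndr jdnn pkof kopqy rsnb sxjdk hofv burla
Hunk 4: at line 3 remove [pkof] add [mud,xopdi] -> 11 lines: rol hearj otndr jdnn mud xopdi kopqy rsnb sxjdk hofv burla
Hunk 5: at line 4 remove [xopdi] add [zmrtu,oivf] -> 12 lines: rol hearj otndr jdnn mud zmrtu oivf kopqy rsnb sxjdk hofv burla
Hunk 6: at line 6 remove [kopqy,rsnb] add [yhp,aivws,ujxk] -> 13 lines: rol hearj otndr jdnn mud zmrtu oivf yhp aivws ujxk sxjdk hofv burla
Final line 12: hofv

Answer: hofv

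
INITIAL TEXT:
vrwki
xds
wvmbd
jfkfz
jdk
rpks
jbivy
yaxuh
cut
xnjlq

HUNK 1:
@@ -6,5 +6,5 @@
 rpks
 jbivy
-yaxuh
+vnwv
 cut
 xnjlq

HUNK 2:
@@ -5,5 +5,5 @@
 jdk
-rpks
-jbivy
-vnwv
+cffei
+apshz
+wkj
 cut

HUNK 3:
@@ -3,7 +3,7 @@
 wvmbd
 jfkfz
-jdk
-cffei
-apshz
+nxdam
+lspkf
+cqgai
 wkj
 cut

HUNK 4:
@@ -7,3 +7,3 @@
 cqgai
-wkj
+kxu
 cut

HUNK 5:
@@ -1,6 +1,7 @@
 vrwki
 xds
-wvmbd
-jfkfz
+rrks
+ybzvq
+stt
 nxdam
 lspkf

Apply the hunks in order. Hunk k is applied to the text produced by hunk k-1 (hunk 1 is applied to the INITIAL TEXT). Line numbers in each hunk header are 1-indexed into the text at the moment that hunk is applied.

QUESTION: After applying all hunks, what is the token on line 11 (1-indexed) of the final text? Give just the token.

Hunk 1: at line 6 remove [yaxuh] add [vnwv] -> 10 lines: vrwki xds wvmbd jfkfz jdk rpks jbivy vnwv cut xnjlq
Hunk 2: at line 5 remove [rpks,jbivy,vnwv] add [cffei,apshz,wkj] -> 10 lines: vrwki xds wvmbd jfkfz jdk cffei apshz wkj cut xnjlq
Hunk 3: at line 3 remove [jdk,cffei,apshz] add [nxdam,lspkf,cqgai] -> 10 lines: vrwki xds wvmbd jfkfz nxdam lspkf cqgai wkj cut xnjlq
Hunk 4: at line 7 remove [wkj] add [kxu] -> 10 lines: vrwki xds wvmbd jfkfz nxdam lspkf cqgai kxu cut xnjlq
Hunk 5: at line 1 remove [wvmbd,jfkfz] add [rrks,ybzvq,stt] -> 11 lines: vrwki xds rrks ybzvq stt nxdam lspkf cqgai kxu cut xnjlq
Final line 11: xnjlq

Answer: xnjlq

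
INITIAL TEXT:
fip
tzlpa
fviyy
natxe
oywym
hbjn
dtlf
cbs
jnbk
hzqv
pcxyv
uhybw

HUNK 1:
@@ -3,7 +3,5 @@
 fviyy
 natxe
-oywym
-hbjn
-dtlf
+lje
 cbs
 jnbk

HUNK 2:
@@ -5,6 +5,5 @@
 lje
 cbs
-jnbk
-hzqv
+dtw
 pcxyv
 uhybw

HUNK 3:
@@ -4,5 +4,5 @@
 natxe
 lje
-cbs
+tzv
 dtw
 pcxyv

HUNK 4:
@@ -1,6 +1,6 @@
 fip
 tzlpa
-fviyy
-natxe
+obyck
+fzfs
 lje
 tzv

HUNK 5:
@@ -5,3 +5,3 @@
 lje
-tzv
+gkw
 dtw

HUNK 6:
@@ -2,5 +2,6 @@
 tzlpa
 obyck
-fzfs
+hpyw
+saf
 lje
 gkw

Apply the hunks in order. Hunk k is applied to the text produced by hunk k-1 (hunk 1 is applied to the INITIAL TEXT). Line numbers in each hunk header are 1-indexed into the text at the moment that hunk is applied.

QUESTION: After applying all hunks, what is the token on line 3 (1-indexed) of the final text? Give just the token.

Hunk 1: at line 3 remove [oywym,hbjn,dtlf] add [lje] -> 10 lines: fip tzlpa fviyy natxe lje cbs jnbk hzqv pcxyv uhybw
Hunk 2: at line 5 remove [jnbk,hzqv] add [dtw] -> 9 lines: fip tzlpa fviyy natxe lje cbs dtw pcxyv uhybw
Hunk 3: at line 4 remove [cbs] add [tzv] -> 9 lines: fip tzlpa fviyy natxe lje tzv dtw pcxyv uhybw
Hunk 4: at line 1 remove [fviyy,natxe] add [obyck,fzfs] -> 9 lines: fip tzlpa obyck fzfs lje tzv dtw pcxyv uhybw
Hunk 5: at line 5 remove [tzv] add [gkw] -> 9 lines: fip tzlpa obyck fzfs lje gkw dtw pcxyv uhybw
Hunk 6: at line 2 remove [fzfs] add [hpyw,saf] -> 10 lines: fip tzlpa obyck hpyw saf lje gkw dtw pcxyv uhybw
Final line 3: obyck

Answer: obyck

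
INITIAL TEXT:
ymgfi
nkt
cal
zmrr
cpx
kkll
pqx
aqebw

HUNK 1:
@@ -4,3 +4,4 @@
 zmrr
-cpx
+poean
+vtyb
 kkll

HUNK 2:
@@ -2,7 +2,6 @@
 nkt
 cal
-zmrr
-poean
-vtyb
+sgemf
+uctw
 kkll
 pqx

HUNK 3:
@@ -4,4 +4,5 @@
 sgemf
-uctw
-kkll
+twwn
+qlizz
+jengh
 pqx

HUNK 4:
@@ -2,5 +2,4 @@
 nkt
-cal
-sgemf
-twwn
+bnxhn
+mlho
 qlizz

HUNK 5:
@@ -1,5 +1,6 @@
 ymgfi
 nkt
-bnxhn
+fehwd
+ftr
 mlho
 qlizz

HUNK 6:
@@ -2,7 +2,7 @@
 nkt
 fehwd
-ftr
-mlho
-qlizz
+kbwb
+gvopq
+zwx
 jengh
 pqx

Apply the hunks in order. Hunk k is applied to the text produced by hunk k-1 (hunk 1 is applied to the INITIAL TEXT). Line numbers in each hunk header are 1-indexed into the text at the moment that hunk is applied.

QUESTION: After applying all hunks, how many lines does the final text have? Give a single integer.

Answer: 9

Derivation:
Hunk 1: at line 4 remove [cpx] add [poean,vtyb] -> 9 lines: ymgfi nkt cal zmrr poean vtyb kkll pqx aqebw
Hunk 2: at line 2 remove [zmrr,poean,vtyb] add [sgemf,uctw] -> 8 lines: ymgfi nkt cal sgemf uctw kkll pqx aqebw
Hunk 3: at line 4 remove [uctw,kkll] add [twwn,qlizz,jengh] -> 9 lines: ymgfi nkt cal sgemf twwn qlizz jengh pqx aqebw
Hunk 4: at line 2 remove [cal,sgemf,twwn] add [bnxhn,mlho] -> 8 lines: ymgfi nkt bnxhn mlho qlizz jengh pqx aqebw
Hunk 5: at line 1 remove [bnxhn] add [fehwd,ftr] -> 9 lines: ymgfi nkt fehwd ftr mlho qlizz jengh pqx aqebw
Hunk 6: at line 2 remove [ftr,mlho,qlizz] add [kbwb,gvopq,zwx] -> 9 lines: ymgfi nkt fehwd kbwb gvopq zwx jengh pqx aqebw
Final line count: 9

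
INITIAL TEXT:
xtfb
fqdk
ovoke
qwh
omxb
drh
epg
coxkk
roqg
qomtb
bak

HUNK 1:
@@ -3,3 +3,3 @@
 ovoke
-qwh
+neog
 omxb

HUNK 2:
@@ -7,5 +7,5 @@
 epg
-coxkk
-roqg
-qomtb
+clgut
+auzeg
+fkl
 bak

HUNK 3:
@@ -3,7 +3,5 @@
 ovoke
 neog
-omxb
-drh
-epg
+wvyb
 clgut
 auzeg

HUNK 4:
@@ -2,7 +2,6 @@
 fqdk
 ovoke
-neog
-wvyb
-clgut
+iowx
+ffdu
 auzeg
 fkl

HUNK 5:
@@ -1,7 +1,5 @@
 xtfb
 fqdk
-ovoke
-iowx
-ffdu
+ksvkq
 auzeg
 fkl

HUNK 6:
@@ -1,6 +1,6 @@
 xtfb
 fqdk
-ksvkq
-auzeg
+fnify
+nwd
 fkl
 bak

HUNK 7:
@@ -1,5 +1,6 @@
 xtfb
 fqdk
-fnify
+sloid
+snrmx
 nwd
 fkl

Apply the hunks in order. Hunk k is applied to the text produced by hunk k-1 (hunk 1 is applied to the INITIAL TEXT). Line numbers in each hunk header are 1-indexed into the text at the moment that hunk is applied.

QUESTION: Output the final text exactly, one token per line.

Answer: xtfb
fqdk
sloid
snrmx
nwd
fkl
bak

Derivation:
Hunk 1: at line 3 remove [qwh] add [neog] -> 11 lines: xtfb fqdk ovoke neog omxb drh epg coxkk roqg qomtb bak
Hunk 2: at line 7 remove [coxkk,roqg,qomtb] add [clgut,auzeg,fkl] -> 11 lines: xtfb fqdk ovoke neog omxb drh epg clgut auzeg fkl bak
Hunk 3: at line 3 remove [omxb,drh,epg] add [wvyb] -> 9 lines: xtfb fqdk ovoke neog wvyb clgut auzeg fkl bak
Hunk 4: at line 2 remove [neog,wvyb,clgut] add [iowx,ffdu] -> 8 lines: xtfb fqdk ovoke iowx ffdu auzeg fkl bak
Hunk 5: at line 1 remove [ovoke,iowx,ffdu] add [ksvkq] -> 6 lines: xtfb fqdk ksvkq auzeg fkl bak
Hunk 6: at line 1 remove [ksvkq,auzeg] add [fnify,nwd] -> 6 lines: xtfb fqdk fnify nwd fkl bak
Hunk 7: at line 1 remove [fnify] add [sloid,snrmx] -> 7 lines: xtfb fqdk sloid snrmx nwd fkl bak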